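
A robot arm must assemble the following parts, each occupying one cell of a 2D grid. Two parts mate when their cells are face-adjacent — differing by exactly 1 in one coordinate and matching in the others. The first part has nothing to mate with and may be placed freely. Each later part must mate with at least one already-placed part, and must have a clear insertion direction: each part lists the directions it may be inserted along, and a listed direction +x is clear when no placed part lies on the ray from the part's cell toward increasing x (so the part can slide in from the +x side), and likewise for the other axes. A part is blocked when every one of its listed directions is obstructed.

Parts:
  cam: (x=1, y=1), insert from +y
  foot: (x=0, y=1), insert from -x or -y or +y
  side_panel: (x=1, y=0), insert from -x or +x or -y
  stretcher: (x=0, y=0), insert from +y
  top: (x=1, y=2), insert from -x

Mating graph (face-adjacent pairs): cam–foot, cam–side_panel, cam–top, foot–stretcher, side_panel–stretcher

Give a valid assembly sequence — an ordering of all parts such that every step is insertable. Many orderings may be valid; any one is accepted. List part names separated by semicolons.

1. cam@(1, 1) [+y clear] — {cam}
2. top@(1, 2) [-x clear] — {cam, top}
3. side_panel@(1, 0) [-x clear] — {cam, side_panel, top}
4. stretcher@(0, 0) [+y clear] — {cam, side_panel, stretcher, top}
5. foot@(0, 1) [-x clear] — {cam, foot, side_panel, stretcher, top}

cam; top; side_panel; stretcher; foot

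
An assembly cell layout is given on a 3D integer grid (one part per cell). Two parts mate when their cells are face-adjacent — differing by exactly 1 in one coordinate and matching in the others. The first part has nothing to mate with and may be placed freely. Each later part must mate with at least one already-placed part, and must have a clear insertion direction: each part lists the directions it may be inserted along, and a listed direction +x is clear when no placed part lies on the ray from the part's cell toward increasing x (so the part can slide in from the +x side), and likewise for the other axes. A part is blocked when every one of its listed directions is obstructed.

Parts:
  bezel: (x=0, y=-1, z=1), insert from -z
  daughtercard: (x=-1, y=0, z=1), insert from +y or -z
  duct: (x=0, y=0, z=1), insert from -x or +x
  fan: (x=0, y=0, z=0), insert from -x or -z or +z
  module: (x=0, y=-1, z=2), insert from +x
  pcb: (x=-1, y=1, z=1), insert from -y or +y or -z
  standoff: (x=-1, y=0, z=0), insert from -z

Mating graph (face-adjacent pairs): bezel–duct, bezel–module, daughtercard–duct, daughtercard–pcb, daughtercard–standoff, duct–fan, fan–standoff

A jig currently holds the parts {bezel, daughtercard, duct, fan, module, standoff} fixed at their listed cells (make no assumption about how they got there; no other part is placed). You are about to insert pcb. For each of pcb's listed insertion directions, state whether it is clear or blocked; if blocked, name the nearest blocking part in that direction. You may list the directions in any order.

-y: nearest on ray is daughtercard@(-1, 0, 1) ⇒ blocked
+y: ray from pcb(-1, 1, 1) has no placed part ⇒ clear
-z: ray from pcb(-1, 1, 1) has no placed part ⇒ clear

+y: clear; -y: blocked by daughtercard; -z: clear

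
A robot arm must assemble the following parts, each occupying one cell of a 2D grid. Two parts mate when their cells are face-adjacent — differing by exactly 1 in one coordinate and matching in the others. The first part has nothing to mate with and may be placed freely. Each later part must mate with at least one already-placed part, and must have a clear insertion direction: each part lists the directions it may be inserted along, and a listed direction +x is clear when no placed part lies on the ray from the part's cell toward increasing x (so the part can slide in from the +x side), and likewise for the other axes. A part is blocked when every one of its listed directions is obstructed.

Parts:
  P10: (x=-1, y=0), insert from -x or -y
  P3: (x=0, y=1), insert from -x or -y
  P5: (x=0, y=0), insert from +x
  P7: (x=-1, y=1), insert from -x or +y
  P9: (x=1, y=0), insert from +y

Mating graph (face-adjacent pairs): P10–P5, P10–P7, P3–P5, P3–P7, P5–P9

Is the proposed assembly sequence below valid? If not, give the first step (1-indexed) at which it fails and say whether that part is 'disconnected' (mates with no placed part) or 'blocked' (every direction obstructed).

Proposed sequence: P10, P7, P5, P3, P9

1. P10@(-1, 0) [-x clear] — {P10}
2. P7@(-1, 1) [-x clear] — {P10, P7}
3. P5@(0, 0) [+x clear] — {P10, P5, P7}
4. P3@(0, 1) — -x/-y all obstructed ⇒ blocked

Invalid at step 4 (blocked)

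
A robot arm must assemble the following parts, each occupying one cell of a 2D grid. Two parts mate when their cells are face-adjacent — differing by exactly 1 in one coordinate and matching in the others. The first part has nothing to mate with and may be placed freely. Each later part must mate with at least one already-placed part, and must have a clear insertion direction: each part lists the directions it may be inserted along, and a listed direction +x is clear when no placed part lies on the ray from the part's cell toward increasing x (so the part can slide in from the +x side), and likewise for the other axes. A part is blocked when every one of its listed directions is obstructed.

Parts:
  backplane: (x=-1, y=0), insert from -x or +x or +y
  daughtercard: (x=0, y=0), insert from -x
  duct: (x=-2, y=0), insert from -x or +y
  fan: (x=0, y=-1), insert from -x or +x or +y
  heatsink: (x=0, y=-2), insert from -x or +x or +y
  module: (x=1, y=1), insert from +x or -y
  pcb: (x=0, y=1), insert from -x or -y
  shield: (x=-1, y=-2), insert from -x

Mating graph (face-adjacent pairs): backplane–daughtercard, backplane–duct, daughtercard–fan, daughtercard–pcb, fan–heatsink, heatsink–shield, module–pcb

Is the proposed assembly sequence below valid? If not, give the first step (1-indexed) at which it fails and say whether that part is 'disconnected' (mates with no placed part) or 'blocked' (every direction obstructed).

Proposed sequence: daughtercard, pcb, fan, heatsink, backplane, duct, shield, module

1. daughtercard@(0, 0) [-x clear] — {daughtercard}
2. pcb@(0, 1) [-x clear] — {daughtercard, pcb}
3. fan@(0, -1) [-x clear] — {daughtercard, fan, pcb}
4. heatsink@(0, -2) [-x clear] — {daughtercard, fan, heatsink, pcb}
5. backplane@(-1, 0) [-x clear] — {backplane, daughtercard, fan, heatsink, pcb}
6. duct@(-2, 0) [-x clear] — {backplane, daughtercard, duct, fan, heatsink, pcb}
7. shield@(-1, -2) [-x clear] — {backplane, daughtercard, duct, fan, heatsink, pcb, shield}
8. module@(1, 1) [+x clear] — {backplane, daughtercard, duct, fan, heatsink, module, pcb, shield}

Valid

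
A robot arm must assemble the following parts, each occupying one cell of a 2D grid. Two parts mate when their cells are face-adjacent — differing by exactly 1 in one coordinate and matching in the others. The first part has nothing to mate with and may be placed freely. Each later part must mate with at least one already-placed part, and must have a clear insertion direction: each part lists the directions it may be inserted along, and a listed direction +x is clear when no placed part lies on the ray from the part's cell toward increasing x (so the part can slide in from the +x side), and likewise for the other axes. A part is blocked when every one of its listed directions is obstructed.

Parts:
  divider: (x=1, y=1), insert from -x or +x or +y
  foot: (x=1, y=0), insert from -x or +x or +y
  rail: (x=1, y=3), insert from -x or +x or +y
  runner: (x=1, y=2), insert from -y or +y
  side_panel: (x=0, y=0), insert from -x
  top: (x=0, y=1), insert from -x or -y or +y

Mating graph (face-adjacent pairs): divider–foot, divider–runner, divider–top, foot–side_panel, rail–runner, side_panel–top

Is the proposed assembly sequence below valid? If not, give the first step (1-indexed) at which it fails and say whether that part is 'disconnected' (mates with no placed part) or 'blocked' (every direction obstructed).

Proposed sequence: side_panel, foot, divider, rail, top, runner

Invalid at step 4 (disconnected)

1. side_panel@(0, 0) [-x clear] — {side_panel}
2. foot@(1, 0) [+x clear] — {foot, side_panel}
3. divider@(1, 1) [-x clear] — {divider, foot, side_panel}
4. rail@(1, 3) — no placed neighbour ⇒ disconnected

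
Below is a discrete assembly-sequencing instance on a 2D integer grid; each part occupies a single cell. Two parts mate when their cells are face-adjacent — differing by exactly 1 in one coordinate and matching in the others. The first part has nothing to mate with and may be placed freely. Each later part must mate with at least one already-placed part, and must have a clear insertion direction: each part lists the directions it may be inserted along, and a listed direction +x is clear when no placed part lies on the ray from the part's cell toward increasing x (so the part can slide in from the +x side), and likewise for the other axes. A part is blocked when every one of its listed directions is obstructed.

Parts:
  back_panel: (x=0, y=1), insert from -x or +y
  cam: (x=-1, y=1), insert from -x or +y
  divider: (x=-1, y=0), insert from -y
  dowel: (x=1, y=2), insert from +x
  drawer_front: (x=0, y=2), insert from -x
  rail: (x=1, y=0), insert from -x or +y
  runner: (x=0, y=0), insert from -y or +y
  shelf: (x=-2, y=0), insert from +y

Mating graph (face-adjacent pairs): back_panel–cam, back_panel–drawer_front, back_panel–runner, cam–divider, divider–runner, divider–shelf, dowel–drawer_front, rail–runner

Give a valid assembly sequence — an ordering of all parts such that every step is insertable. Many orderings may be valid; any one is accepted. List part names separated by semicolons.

1. divider@(-1, 0) [-y clear] — {divider}
2. shelf@(-2, 0) [+y clear] — {divider, shelf}
3. cam@(-1, 1) [-x clear] — {cam, divider, shelf}
4. runner@(0, 0) [-y clear] — {cam, divider, runner, shelf}
5. back_panel@(0, 1) [+y clear] — {back_panel, cam, divider, runner, shelf}
6. drawer_front@(0, 2) [-x clear] — {back_panel, cam, divider, drawer_front, runner, shelf}
7. rail@(1, 0) [+y clear] — {back_panel, cam, divider, drawer_front, rail, runner, shelf}
8. dowel@(1, 2) [+x clear] — {back_panel, cam, divider, dowel, drawer_front, rail, runner, shelf}

divider; shelf; cam; runner; back_panel; drawer_front; rail; dowel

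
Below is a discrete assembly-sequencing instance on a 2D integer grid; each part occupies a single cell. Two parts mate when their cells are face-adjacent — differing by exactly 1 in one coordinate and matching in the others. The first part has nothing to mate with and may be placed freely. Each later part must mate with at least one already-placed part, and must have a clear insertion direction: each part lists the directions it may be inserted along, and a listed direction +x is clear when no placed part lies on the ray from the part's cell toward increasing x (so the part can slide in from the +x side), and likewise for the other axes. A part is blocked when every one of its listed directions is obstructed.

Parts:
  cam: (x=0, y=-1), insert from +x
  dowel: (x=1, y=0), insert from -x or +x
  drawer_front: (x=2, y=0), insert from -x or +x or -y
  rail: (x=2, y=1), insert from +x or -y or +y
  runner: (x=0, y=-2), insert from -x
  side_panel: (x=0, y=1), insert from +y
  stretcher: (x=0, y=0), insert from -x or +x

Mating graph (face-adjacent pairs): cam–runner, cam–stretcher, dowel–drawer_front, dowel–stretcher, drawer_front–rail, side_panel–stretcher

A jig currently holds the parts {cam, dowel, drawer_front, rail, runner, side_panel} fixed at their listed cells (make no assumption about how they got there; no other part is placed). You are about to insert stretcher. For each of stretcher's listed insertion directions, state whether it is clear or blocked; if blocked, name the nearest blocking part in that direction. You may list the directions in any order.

+x: blocked by dowel; -x: clear

-x: ray from stretcher(0, 0) has no placed part ⇒ clear
+x: nearest on ray is dowel@(1, 0) ⇒ blocked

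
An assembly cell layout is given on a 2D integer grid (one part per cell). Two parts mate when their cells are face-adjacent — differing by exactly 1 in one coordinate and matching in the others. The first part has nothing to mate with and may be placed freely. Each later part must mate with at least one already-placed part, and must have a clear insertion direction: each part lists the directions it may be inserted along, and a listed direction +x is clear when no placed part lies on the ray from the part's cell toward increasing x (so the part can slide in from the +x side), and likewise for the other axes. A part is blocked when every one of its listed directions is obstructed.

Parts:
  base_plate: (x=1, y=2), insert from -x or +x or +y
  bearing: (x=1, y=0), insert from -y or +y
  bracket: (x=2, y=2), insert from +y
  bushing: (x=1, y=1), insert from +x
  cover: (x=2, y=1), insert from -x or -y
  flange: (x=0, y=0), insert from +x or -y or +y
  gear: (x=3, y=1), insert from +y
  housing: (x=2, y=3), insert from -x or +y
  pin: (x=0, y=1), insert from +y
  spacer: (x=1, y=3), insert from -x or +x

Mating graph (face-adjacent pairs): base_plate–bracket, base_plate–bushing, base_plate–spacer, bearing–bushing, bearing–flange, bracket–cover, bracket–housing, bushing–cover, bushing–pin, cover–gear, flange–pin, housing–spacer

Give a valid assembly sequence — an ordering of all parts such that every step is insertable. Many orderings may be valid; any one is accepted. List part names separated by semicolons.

1. bearing@(1, 0) [-y clear] — {bearing}
2. bushing@(1, 1) [+x clear] — {bearing, bushing}
3. base_plate@(1, 2) [-x clear] — {base_plate, bearing, bushing}
4. bracket@(2, 2) [+y clear] — {base_plate, bearing, bracket, bushing}
5. flange@(0, 0) [-y clear] — {base_plate, bearing, bracket, bushing, flange}
6. cover@(2, 1) [-y clear] — {base_plate, bearing, bracket, bushing, cover, flange}
7. pin@(0, 1) [+y clear] — {base_plate, bearing, bracket, bushing, cover, flange, pin}
8. housing@(2, 3) [-x clear] — {base_plate, bearing, bracket, bushing, cover, flange, housing, pin}
9. spacer@(1, 3) [-x clear] — {base_plate, bearing, bracket, bushing, cover, flange, housing, pin, spacer}
10. gear@(3, 1) [+y clear] — {base_plate, bearing, bracket, bushing, cover, flange, gear, housing, pin, spacer}

bearing; bushing; base_plate; bracket; flange; cover; pin; housing; spacer; gear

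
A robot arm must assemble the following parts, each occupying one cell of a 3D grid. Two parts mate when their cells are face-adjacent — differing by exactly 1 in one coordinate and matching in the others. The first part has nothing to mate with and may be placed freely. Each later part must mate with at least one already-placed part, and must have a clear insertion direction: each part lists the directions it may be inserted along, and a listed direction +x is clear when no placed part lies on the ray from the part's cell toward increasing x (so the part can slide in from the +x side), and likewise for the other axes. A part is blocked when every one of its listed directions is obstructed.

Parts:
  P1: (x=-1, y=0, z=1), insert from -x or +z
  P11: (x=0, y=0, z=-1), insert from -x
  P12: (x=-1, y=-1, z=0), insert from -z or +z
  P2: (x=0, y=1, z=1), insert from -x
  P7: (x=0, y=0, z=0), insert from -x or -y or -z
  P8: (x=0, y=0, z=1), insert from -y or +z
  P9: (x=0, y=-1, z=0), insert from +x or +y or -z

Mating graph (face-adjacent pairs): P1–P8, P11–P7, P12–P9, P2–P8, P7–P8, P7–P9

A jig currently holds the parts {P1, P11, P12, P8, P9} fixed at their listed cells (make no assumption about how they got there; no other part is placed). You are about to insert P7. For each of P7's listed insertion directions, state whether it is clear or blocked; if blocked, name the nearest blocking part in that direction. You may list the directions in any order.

-x: clear; -y: blocked by P9; -z: blocked by P11

-x: ray from P7(0, 0, 0) has no placed part ⇒ clear
-y: nearest on ray is P9@(0, -1, 0) ⇒ blocked
-z: nearest on ray is P11@(0, 0, -1) ⇒ blocked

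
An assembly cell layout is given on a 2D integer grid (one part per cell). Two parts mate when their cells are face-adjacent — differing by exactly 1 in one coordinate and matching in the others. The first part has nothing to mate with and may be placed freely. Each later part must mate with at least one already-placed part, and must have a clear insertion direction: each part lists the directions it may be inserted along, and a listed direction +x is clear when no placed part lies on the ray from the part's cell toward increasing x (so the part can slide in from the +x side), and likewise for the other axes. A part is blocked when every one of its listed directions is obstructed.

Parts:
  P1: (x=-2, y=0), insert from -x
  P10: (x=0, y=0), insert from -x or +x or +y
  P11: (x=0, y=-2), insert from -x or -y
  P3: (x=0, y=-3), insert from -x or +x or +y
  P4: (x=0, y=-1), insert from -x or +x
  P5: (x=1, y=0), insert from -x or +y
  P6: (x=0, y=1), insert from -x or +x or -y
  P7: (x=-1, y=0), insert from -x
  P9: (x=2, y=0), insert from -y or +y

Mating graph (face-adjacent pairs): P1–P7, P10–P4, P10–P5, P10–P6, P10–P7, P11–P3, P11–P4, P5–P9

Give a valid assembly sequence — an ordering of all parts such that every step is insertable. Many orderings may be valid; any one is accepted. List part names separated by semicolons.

P3; P11; P4; P10; P6; P5; P9; P7; P1

1. P3@(0, -3) [-x clear] — {P3}
2. P11@(0, -2) [-x clear] — {P11, P3}
3. P4@(0, -1) [-x clear] — {P11, P3, P4}
4. P10@(0, 0) [-x clear] — {P10, P11, P3, P4}
5. P6@(0, 1) [-x clear] — {P10, P11, P3, P4, P6}
6. P5@(1, 0) [+y clear] — {P10, P11, P3, P4, P5, P6}
7. P9@(2, 0) [-y clear] — {P10, P11, P3, P4, P5, P6, P9}
8. P7@(-1, 0) [-x clear] — {P10, P11, P3, P4, P5, P6, P7, P9}
9. P1@(-2, 0) [-x clear] — {P1, P10, P11, P3, P4, P5, P6, P7, P9}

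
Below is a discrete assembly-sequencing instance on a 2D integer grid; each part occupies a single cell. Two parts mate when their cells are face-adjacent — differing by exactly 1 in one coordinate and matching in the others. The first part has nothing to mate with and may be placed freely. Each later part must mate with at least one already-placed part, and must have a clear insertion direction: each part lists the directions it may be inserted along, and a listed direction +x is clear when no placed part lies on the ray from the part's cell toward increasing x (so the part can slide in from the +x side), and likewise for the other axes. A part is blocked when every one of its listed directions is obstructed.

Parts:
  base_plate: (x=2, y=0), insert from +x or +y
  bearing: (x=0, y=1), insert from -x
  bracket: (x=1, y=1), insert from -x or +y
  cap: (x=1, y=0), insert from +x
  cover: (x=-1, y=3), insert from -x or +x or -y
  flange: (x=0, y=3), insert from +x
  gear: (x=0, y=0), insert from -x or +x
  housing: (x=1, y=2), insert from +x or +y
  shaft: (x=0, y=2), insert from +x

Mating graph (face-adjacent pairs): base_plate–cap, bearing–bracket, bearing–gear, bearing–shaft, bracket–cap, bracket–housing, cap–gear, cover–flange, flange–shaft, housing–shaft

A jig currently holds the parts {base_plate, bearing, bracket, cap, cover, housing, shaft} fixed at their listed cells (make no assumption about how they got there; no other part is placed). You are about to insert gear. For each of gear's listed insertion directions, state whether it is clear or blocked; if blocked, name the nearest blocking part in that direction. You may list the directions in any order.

-x: ray from gear(0, 0) has no placed part ⇒ clear
+x: nearest on ray is cap@(1, 0) ⇒ blocked

+x: blocked by cap; -x: clear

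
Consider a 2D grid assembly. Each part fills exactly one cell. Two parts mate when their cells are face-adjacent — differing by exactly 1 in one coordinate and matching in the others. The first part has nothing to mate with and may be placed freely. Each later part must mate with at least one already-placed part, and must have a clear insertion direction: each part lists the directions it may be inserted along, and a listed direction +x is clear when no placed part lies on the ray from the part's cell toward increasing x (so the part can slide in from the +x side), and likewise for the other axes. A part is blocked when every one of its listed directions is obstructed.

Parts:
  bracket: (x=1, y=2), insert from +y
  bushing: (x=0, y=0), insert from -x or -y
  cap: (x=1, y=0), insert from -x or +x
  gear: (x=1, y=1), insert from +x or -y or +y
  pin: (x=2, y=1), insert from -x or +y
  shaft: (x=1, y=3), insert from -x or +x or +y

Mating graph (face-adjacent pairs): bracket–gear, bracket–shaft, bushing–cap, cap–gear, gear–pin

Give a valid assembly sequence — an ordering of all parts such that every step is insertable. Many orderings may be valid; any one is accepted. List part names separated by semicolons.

1. bracket@(1, 2) [+y clear] — {bracket}
2. shaft@(1, 3) [-x clear] — {bracket, shaft}
3. gear@(1, 1) [+x clear] — {bracket, gear, shaft}
4. pin@(2, 1) [+y clear] — {bracket, gear, pin, shaft}
5. cap@(1, 0) [-x clear] — {bracket, cap, gear, pin, shaft}
6. bushing@(0, 0) [-x clear] — {bracket, bushing, cap, gear, pin, shaft}

bracket; shaft; gear; pin; cap; bushing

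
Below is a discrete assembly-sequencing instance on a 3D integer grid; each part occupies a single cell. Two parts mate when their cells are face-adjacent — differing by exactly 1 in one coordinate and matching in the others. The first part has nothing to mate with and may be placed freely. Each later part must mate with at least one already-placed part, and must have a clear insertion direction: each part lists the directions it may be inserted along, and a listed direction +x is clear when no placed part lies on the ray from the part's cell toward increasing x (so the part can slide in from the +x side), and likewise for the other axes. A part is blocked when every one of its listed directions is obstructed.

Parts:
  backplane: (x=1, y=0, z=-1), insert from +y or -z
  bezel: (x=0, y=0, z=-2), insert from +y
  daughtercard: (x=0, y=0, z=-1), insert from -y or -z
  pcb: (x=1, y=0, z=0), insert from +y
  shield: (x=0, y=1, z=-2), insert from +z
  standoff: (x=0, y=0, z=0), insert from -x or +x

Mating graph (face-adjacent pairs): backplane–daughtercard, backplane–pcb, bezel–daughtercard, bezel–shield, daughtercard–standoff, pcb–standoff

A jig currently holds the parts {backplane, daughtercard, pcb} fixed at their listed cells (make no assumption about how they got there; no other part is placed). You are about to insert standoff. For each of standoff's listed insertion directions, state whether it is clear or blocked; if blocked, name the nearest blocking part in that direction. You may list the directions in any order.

-x: ray from standoff(0, 0, 0) has no placed part ⇒ clear
+x: nearest on ray is pcb@(1, 0, 0) ⇒ blocked

+x: blocked by pcb; -x: clear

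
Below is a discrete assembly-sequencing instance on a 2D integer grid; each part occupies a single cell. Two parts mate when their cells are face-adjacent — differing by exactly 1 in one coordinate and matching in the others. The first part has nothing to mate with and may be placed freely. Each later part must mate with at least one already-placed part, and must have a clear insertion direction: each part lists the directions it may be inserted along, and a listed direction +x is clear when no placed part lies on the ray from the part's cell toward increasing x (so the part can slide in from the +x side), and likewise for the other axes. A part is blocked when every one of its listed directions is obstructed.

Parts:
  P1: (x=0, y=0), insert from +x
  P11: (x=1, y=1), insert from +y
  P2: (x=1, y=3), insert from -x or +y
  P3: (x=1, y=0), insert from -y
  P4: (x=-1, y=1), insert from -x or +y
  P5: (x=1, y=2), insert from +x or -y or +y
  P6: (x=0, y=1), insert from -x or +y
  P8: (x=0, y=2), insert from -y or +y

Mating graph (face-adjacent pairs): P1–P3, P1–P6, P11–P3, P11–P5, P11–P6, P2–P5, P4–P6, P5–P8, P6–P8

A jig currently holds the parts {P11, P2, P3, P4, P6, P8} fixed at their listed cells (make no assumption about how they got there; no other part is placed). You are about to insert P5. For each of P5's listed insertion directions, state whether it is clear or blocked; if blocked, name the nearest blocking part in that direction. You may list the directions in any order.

+x: ray from P5(1, 2) has no placed part ⇒ clear
-y: nearest on ray is P11@(1, 1) ⇒ blocked
+y: nearest on ray is P2@(1, 3) ⇒ blocked

+x: clear; +y: blocked by P2; -y: blocked by P11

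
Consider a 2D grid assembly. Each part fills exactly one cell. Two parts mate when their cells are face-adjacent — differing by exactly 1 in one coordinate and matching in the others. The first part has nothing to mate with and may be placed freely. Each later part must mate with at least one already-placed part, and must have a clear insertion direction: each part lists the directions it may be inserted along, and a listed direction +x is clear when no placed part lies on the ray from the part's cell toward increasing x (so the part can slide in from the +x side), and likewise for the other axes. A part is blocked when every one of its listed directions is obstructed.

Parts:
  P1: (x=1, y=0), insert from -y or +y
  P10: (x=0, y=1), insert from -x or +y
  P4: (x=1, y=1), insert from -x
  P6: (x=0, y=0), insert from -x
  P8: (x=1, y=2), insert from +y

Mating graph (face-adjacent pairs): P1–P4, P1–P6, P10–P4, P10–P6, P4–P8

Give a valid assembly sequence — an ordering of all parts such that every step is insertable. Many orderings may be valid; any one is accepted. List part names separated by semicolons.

P6; P1; P4; P8; P10

1. P6@(0, 0) [-x clear] — {P6}
2. P1@(1, 0) [-y clear] — {P1, P6}
3. P4@(1, 1) [-x clear] — {P1, P4, P6}
4. P8@(1, 2) [+y clear] — {P1, P4, P6, P8}
5. P10@(0, 1) [-x clear] — {P1, P10, P4, P6, P8}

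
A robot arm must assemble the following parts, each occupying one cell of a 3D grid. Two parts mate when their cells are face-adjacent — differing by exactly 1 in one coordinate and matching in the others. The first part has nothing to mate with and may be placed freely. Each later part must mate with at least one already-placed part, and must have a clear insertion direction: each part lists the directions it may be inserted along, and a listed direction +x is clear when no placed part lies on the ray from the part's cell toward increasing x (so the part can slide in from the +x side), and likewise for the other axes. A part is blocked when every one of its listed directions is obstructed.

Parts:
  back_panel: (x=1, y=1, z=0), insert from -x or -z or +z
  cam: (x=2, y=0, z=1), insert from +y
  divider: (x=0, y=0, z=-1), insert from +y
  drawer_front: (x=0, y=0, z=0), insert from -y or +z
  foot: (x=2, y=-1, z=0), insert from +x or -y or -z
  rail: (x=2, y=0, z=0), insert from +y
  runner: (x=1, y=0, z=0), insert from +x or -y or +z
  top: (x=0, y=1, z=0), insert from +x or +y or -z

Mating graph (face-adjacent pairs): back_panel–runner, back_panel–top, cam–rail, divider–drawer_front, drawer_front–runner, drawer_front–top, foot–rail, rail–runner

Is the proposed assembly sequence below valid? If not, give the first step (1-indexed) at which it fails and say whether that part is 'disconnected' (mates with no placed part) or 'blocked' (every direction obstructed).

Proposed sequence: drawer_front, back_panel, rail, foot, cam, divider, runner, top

1. drawer_front@(0, 0, 0) [-y clear] — {drawer_front}
2. back_panel@(1, 1, 0) — no placed neighbour ⇒ disconnected

Invalid at step 2 (disconnected)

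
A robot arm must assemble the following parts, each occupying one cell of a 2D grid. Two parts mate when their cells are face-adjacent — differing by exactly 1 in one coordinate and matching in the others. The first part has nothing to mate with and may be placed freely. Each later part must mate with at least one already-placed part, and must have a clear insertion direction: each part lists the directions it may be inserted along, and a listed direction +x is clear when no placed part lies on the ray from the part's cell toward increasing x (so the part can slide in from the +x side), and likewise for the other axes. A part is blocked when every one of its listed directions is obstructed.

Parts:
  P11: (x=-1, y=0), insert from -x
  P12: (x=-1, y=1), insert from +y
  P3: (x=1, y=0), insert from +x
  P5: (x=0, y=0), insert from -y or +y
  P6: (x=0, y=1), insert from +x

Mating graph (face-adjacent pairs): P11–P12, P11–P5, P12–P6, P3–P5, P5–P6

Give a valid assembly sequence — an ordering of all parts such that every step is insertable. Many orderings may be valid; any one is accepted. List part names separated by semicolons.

1. P12@(-1, 1) [+y clear] — {P12}
2. P11@(-1, 0) [-x clear] — {P11, P12}
3. P5@(0, 0) [-y clear] — {P11, P12, P5}
4. P6@(0, 1) [+x clear] — {P11, P12, P5, P6}
5. P3@(1, 0) [+x clear] — {P11, P12, P3, P5, P6}

P12; P11; P5; P6; P3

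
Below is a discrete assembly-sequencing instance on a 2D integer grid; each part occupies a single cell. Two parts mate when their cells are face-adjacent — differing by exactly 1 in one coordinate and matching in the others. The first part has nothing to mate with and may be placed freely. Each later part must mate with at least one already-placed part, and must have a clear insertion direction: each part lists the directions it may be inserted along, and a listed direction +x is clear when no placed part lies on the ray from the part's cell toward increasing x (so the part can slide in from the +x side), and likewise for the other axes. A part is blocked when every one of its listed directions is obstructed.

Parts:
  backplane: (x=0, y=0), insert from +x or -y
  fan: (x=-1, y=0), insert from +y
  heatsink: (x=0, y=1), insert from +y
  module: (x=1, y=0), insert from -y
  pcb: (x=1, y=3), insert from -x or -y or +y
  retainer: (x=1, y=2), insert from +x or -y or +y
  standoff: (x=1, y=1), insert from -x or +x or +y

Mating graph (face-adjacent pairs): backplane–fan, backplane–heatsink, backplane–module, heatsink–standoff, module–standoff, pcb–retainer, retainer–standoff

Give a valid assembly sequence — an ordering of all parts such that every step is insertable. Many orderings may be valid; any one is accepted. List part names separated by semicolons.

fan; backplane; heatsink; standoff; retainer; pcb; module

1. fan@(-1, 0) [+y clear] — {fan}
2. backplane@(0, 0) [+x clear] — {backplane, fan}
3. heatsink@(0, 1) [+y clear] — {backplane, fan, heatsink}
4. standoff@(1, 1) [+x clear] — {backplane, fan, heatsink, standoff}
5. retainer@(1, 2) [+x clear] — {backplane, fan, heatsink, retainer, standoff}
6. pcb@(1, 3) [-x clear] — {backplane, fan, heatsink, pcb, retainer, standoff}
7. module@(1, 0) [-y clear] — {backplane, fan, heatsink, module, pcb, retainer, standoff}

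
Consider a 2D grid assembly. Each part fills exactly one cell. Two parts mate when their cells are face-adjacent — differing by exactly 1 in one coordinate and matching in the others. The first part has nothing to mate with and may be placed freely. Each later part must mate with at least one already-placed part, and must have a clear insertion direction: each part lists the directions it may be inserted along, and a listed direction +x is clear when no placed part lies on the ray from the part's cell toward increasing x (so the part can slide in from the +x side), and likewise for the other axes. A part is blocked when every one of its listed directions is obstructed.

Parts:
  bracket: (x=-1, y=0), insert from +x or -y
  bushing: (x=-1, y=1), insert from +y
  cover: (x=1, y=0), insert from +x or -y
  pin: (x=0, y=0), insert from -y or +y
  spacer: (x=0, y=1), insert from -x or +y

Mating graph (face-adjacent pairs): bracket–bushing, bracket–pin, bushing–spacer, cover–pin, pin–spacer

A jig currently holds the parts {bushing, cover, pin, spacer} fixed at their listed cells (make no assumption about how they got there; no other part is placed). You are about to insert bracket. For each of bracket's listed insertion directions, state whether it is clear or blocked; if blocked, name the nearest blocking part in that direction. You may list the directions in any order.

+x: nearest on ray is pin@(0, 0) ⇒ blocked
-y: ray from bracket(-1, 0) has no placed part ⇒ clear

+x: blocked by pin; -y: clear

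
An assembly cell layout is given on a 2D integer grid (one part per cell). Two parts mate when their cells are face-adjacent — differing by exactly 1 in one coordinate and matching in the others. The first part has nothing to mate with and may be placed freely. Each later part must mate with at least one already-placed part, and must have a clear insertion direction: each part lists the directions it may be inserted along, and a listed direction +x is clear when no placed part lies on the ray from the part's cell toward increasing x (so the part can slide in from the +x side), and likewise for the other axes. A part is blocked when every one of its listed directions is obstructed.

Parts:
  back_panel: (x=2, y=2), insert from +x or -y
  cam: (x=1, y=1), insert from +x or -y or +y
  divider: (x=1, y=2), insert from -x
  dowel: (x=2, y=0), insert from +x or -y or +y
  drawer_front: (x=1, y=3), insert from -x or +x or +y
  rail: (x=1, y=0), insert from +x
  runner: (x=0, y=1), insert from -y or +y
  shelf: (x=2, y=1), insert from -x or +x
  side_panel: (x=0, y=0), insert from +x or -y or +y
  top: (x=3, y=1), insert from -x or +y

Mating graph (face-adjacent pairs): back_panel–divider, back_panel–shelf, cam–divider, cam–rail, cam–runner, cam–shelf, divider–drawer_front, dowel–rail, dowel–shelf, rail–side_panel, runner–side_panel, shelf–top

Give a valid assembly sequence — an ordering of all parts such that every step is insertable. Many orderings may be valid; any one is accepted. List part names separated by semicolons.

1. back_panel@(2, 2) [+x clear] — {back_panel}
2. divider@(1, 2) [-x clear] — {back_panel, divider}
3. drawer_front@(1, 3) [-x clear] — {back_panel, divider, drawer_front}
4. cam@(1, 1) [+x clear] — {back_panel, cam, divider, drawer_front}
5. rail@(1, 0) [+x clear] — {back_panel, cam, divider, drawer_front, rail}
6. side_panel@(0, 0) [-y clear] — {back_panel, cam, divider, drawer_front, rail, side_panel}
7. dowel@(2, 0) [+x clear] — {back_panel, cam, divider, dowel, drawer_front, rail, side_panel}
8. runner@(0, 1) [+y clear] — {back_panel, cam, divider, dowel, drawer_front, rail, runner, side_panel}
9. shelf@(2, 1) [+x clear] — {back_panel, cam, divider, dowel, drawer_front, rail, runner, shelf, side_panel}
10. top@(3, 1) [+y clear] — {back_panel, cam, divider, dowel, drawer_front, rail, runner, shelf, side_panel, top}

back_panel; divider; drawer_front; cam; rail; side_panel; dowel; runner; shelf; top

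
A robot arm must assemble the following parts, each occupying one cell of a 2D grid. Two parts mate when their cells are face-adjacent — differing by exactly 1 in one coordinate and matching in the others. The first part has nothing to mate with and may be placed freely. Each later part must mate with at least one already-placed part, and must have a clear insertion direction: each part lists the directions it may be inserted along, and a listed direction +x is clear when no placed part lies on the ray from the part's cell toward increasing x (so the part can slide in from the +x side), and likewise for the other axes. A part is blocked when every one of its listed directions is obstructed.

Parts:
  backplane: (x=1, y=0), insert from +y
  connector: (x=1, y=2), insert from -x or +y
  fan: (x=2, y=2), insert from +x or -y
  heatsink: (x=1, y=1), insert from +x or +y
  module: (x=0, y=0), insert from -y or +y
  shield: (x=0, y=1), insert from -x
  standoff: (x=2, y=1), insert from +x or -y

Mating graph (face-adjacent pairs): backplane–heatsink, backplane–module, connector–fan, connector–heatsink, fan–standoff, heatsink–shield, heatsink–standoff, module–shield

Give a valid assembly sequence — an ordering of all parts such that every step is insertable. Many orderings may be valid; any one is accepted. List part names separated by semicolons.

shield; module; backplane; heatsink; standoff; connector; fan

1. shield@(0, 1) [-x clear] — {shield}
2. module@(0, 0) [-y clear] — {module, shield}
3. backplane@(1, 0) [+y clear] — {backplane, module, shield}
4. heatsink@(1, 1) [+x clear] — {backplane, heatsink, module, shield}
5. standoff@(2, 1) [+x clear] — {backplane, heatsink, module, shield, standoff}
6. connector@(1, 2) [-x clear] — {backplane, connector, heatsink, module, shield, standoff}
7. fan@(2, 2) [+x clear] — {backplane, connector, fan, heatsink, module, shield, standoff}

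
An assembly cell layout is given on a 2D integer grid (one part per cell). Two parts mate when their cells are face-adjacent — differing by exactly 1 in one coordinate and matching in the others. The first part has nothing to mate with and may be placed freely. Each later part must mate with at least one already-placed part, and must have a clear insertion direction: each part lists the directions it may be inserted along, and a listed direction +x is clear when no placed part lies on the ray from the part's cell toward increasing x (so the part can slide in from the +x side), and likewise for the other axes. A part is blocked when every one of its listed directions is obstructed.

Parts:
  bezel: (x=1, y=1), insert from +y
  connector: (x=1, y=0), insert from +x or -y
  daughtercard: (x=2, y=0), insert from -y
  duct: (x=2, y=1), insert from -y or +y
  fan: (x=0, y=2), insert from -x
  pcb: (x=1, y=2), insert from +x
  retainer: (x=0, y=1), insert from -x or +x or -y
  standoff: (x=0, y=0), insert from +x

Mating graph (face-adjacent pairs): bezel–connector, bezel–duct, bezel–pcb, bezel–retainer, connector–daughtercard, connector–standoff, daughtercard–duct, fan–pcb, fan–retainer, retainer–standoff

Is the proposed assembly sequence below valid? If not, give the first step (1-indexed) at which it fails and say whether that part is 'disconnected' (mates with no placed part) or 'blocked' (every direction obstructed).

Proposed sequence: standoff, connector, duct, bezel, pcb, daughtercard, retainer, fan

1. standoff@(0, 0) [+x clear] — {standoff}
2. connector@(1, 0) [+x clear] — {connector, standoff}
3. duct@(2, 1) — no placed neighbour ⇒ disconnected

Invalid at step 3 (disconnected)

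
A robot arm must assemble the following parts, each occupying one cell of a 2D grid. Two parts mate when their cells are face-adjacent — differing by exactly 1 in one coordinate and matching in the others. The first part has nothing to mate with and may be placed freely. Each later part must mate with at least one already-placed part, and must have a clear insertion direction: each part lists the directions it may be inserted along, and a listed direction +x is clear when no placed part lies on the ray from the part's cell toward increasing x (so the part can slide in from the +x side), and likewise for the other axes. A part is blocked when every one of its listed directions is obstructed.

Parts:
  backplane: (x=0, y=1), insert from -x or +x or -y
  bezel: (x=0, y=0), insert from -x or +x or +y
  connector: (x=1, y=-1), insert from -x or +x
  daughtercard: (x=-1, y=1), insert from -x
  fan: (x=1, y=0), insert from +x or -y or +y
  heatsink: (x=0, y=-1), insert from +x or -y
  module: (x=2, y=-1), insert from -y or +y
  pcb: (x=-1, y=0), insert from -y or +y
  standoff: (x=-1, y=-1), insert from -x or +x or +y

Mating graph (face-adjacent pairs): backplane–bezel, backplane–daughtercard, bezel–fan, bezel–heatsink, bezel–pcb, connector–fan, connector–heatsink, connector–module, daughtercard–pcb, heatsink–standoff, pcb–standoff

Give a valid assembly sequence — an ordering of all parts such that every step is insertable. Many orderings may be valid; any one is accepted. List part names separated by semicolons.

1. connector@(1, -1) [-x clear] — {connector}
2. fan@(1, 0) [+x clear] — {connector, fan}
3. heatsink@(0, -1) [-y clear] — {connector, fan, heatsink}
4. standoff@(-1, -1) [-x clear] — {connector, fan, heatsink, standoff}
5. pcb@(-1, 0) [+y clear] — {connector, fan, heatsink, pcb, standoff}
6. module@(2, -1) [-y clear] — {connector, fan, heatsink, module, pcb, standoff}
7. daughtercard@(-1, 1) [-x clear] — {connector, daughtercard, fan, heatsink, module, pcb, standoff}
8. bezel@(0, 0) [+y clear] — {bezel, connector, daughtercard, fan, heatsink, module, pcb, standoff}
9. backplane@(0, 1) [+x clear] — {backplane, bezel, connector, daughtercard, fan, heatsink, module, pcb, standoff}

connector; fan; heatsink; standoff; pcb; module; daughtercard; bezel; backplane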